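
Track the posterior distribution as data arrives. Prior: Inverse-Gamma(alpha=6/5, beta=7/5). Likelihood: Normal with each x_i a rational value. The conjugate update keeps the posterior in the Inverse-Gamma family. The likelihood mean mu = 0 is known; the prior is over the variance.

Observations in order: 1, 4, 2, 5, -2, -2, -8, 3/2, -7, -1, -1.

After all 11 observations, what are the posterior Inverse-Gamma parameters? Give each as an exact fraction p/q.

alpha=67/10, beta=3481/40

obs 1: x=1 → posterior Inverse-Gamma(17/10, 19/10)
obs 2: x=4 → posterior Inverse-Gamma(11/5, 99/10)
obs 3: x=2 → posterior Inverse-Gamma(27/10, 119/10)
obs 4: x=5 → posterior Inverse-Gamma(16/5, 122/5)
obs 5: x=-2 → posterior Inverse-Gamma(37/10, 132/5)
obs 6: x=-2 → posterior Inverse-Gamma(21/5, 142/5)
obs 7: x=-8 → posterior Inverse-Gamma(47/10, 302/5)
obs 8: x=3/2 → posterior Inverse-Gamma(26/5, 2461/40)
obs 9: x=-7 → posterior Inverse-Gamma(57/10, 3441/40)
obs 10: x=-1 → posterior Inverse-Gamma(31/5, 3461/40)
obs 11: x=-1 → posterior Inverse-Gamma(67/10, 3481/40)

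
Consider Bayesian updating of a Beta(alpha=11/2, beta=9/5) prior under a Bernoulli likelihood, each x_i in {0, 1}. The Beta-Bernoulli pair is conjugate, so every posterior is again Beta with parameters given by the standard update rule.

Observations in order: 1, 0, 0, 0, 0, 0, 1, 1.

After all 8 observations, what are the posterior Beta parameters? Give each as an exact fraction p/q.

obs 1: x=1 → posterior Beta(13/2, 9/5)
obs 2: x=0 → posterior Beta(13/2, 14/5)
obs 3: x=0 → posterior Beta(13/2, 19/5)
obs 4: x=0 → posterior Beta(13/2, 24/5)
obs 5: x=0 → posterior Beta(13/2, 29/5)
obs 6: x=0 → posterior Beta(13/2, 34/5)
obs 7: x=1 → posterior Beta(15/2, 34/5)
obs 8: x=1 → posterior Beta(17/2, 34/5)

alpha=17/2, beta=34/5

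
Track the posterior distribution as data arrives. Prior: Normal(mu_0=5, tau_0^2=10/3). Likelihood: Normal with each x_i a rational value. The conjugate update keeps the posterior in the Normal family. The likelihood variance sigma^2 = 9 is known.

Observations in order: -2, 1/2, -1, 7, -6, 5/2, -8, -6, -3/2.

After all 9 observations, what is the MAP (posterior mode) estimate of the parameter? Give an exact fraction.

obs 1: x=-2 → posterior Normal(115/37, 90/37)
obs 2: x=1/2 → posterior Normal(120/47, 90/47)
obs 3: x=-1 → posterior Normal(110/57, 30/19)
obs 4: x=7 → posterior Normal(180/67, 90/67)
obs 5: x=-6 → posterior Normal(120/77, 90/77)
obs 6: x=5/2 → posterior Normal(5/3, 30/29)
obs 7: x=-8 → posterior Normal(65/97, 90/97)
obs 8: x=-6 → posterior Normal(5/107, 90/107)
obs 9: x=-3/2 → posterior Normal(-10/117, 10/13)

-10/117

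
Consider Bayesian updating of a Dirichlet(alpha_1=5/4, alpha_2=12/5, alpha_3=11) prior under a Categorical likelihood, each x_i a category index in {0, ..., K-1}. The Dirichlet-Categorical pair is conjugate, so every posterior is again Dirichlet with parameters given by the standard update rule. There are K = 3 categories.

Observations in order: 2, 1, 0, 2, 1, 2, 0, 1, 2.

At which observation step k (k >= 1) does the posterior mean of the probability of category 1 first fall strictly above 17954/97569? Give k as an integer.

obs 1: x=2 → posterior Dirichlet(5/4, 12/5, 12)
obs 2: x=1 → posterior Dirichlet(5/4, 17/5, 12)
obs 3: x=0 → posterior Dirichlet(9/4, 17/5, 12)
obs 4: x=2 → posterior Dirichlet(9/4, 17/5, 13)
obs 5: x=1 → posterior Dirichlet(9/4, 22/5, 13)
obs 6: x=2 → posterior Dirichlet(9/4, 22/5, 14)
obs 7: x=0 → posterior Dirichlet(13/4, 22/5, 14)
obs 8: x=1 → posterior Dirichlet(13/4, 27/5, 14)
obs 9: x=2 → posterior Dirichlet(13/4, 27/5, 15)

k = 2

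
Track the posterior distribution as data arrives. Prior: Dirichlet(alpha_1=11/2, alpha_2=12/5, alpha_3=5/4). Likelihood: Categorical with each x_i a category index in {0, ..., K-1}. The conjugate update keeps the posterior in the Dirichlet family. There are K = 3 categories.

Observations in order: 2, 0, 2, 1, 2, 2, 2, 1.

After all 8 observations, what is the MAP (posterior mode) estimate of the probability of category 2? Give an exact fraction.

obs 1: x=2 → posterior Dirichlet(11/2, 12/5, 9/4)
obs 2: x=0 → posterior Dirichlet(13/2, 12/5, 9/4)
obs 3: x=2 → posterior Dirichlet(13/2, 12/5, 13/4)
obs 4: x=1 → posterior Dirichlet(13/2, 17/5, 13/4)
obs 5: x=2 → posterior Dirichlet(13/2, 17/5, 17/4)
obs 6: x=2 → posterior Dirichlet(13/2, 17/5, 21/4)
obs 7: x=2 → posterior Dirichlet(13/2, 17/5, 25/4)
obs 8: x=1 → posterior Dirichlet(13/2, 22/5, 25/4)

105/283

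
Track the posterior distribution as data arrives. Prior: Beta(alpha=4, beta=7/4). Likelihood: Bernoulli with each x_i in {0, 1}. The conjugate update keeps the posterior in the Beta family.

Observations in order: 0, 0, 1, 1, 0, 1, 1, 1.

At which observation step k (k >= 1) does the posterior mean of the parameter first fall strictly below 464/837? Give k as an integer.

obs 1: x=0 → posterior Beta(4, 11/4)
obs 2: x=0 → posterior Beta(4, 15/4)
obs 3: x=1 → posterior Beta(5, 15/4)
obs 4: x=1 → posterior Beta(6, 15/4)
obs 5: x=0 → posterior Beta(6, 19/4)
obs 6: x=1 → posterior Beta(7, 19/4)
obs 7: x=1 → posterior Beta(8, 19/4)
obs 8: x=1 → posterior Beta(9, 19/4)

k = 2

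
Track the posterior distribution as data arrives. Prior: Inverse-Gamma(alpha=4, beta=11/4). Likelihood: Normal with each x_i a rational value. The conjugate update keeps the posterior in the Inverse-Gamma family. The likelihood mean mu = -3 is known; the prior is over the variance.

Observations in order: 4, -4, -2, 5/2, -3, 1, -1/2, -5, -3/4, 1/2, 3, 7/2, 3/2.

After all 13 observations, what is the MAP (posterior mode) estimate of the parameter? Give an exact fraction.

3661/368

obs 1: x=4 → posterior Inverse-Gamma(9/2, 109/4)
obs 2: x=-4 → posterior Inverse-Gamma(5, 111/4)
obs 3: x=-2 → posterior Inverse-Gamma(11/2, 113/4)
obs 4: x=5/2 → posterior Inverse-Gamma(6, 347/8)
obs 5: x=-3 → posterior Inverse-Gamma(13/2, 347/8)
obs 6: x=1 → posterior Inverse-Gamma(7, 411/8)
obs 7: x=-1/2 → posterior Inverse-Gamma(15/2, 109/2)
obs 8: x=-5 → posterior Inverse-Gamma(8, 113/2)
obs 9: x=-3/4 → posterior Inverse-Gamma(17/2, 1889/32)
obs 10: x=1/2 → posterior Inverse-Gamma(9, 2085/32)
obs 11: x=3 → posterior Inverse-Gamma(19/2, 2661/32)
obs 12: x=7/2 → posterior Inverse-Gamma(10, 3337/32)
obs 13: x=3/2 → posterior Inverse-Gamma(21/2, 3661/32)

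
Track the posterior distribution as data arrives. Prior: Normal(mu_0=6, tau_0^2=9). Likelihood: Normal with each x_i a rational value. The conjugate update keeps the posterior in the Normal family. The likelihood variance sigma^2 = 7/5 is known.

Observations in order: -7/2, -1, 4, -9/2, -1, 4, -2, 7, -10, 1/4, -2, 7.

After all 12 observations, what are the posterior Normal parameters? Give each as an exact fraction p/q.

mu_0=-147/2188, tau_0^2=63/547

obs 1: x=-7/2 → posterior Normal(-231/104, 63/52)
obs 2: x=-1 → posterior Normal(-321/194, 63/97)
obs 3: x=4 → posterior Normal(39/284, 63/142)
obs 4: x=-9/2 → posterior Normal(-183/187, 63/187)
obs 5: x=-1 → posterior Normal(-57/58, 63/232)
obs 6: x=4 → posterior Normal(-48/277, 63/277)
obs 7: x=-2 → posterior Normal(-3/7, 9/46)
obs 8: x=7 → posterior Normal(177/367, 63/367)
obs 9: x=-10 → posterior Normal(-273/412, 63/412)
obs 10: x=1/4 → posterior Normal(-1047/1828, 63/457)
obs 11: x=-2 → posterior Normal(-1407/2008, 63/502)
obs 12: x=7 → posterior Normal(-147/2188, 63/547)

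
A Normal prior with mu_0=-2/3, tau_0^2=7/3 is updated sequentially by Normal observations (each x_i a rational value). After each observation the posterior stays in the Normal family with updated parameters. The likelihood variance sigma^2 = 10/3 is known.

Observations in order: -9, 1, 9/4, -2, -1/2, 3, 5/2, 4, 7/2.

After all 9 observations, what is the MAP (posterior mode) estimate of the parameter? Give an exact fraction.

319/876

obs 1: x=-9 → posterior Normal(-209/51, 70/51)
obs 2: x=1 → posterior Normal(-47/18, 35/36)
obs 3: x=9/4 → posterior Normal(-563/372, 70/93)
obs 4: x=-2 → posterior Normal(-731/456, 35/57)
obs 5: x=-1/2 → posterior Normal(-773/540, 14/27)
obs 6: x=3 → posterior Normal(-521/624, 35/78)
obs 7: x=5/2 → posterior Normal(-311/708, 70/177)
obs 8: x=4 → posterior Normal(25/792, 35/99)
obs 9: x=7/2 → posterior Normal(319/876, 70/219)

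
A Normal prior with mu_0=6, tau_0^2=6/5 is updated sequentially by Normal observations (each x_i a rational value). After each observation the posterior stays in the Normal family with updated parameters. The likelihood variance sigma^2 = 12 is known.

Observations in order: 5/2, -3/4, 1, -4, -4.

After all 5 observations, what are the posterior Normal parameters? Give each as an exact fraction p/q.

mu_0=73/20, tau_0^2=4/5

obs 1: x=5/2 → posterior Normal(125/22, 12/11)
obs 2: x=-3/4 → posterior Normal(247/48, 1)
obs 3: x=1 → posterior Normal(251/52, 12/13)
obs 4: x=-4 → posterior Normal(235/56, 6/7)
obs 5: x=-4 → posterior Normal(73/20, 4/5)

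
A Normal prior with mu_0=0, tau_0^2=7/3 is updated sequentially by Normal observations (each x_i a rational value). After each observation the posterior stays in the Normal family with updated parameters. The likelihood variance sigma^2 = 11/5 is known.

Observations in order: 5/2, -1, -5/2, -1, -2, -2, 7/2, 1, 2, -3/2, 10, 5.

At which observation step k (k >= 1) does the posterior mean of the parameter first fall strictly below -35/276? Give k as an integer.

obs 1: x=5/2 → posterior Normal(175/136, 77/68)
obs 2: x=-1 → posterior Normal(105/206, 77/103)
obs 3: x=-5/2 → posterior Normal(-35/138, 77/138)
obs 4: x=-1 → posterior Normal(-70/173, 77/173)
obs 5: x=-2 → posterior Normal(-35/52, 77/208)
obs 6: x=-2 → posterior Normal(-70/81, 77/243)
obs 7: x=7/2 → posterior Normal(-175/556, 77/278)
obs 8: x=1 → posterior Normal(-105/626, 77/313)
obs 9: x=2 → posterior Normal(35/696, 77/348)
obs 10: x=-3/2 → posterior Normal(-35/383, 77/383)
obs 11: x=10 → posterior Normal(315/418, 7/38)
obs 12: x=5 → posterior Normal(490/453, 77/453)

k = 3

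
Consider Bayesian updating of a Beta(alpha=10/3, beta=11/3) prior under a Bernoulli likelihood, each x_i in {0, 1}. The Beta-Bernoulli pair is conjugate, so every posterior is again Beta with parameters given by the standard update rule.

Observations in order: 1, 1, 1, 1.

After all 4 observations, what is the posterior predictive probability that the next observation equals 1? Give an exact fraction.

obs 1: x=1 → posterior Beta(13/3, 11/3)
obs 2: x=1 → posterior Beta(16/3, 11/3)
obs 3: x=1 → posterior Beta(19/3, 11/3)
obs 4: x=1 → posterior Beta(22/3, 11/3)

2/3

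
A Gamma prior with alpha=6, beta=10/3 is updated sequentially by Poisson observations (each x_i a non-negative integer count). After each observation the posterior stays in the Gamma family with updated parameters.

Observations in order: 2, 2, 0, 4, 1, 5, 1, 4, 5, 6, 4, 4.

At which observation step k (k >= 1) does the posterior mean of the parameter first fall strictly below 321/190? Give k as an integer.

obs 1: x=2 → posterior Gamma(8, 13/3)
obs 2: x=2 → posterior Gamma(10, 16/3)
obs 3: x=0 → posterior Gamma(10, 19/3)
obs 4: x=4 → posterior Gamma(14, 22/3)
obs 5: x=1 → posterior Gamma(15, 25/3)
obs 6: x=5 → posterior Gamma(20, 28/3)
obs 7: x=1 → posterior Gamma(21, 31/3)
obs 8: x=4 → posterior Gamma(25, 34/3)
obs 9: x=5 → posterior Gamma(30, 37/3)
obs 10: x=6 → posterior Gamma(36, 40/3)
obs 11: x=4 → posterior Gamma(40, 43/3)
obs 12: x=4 → posterior Gamma(44, 46/3)

k = 3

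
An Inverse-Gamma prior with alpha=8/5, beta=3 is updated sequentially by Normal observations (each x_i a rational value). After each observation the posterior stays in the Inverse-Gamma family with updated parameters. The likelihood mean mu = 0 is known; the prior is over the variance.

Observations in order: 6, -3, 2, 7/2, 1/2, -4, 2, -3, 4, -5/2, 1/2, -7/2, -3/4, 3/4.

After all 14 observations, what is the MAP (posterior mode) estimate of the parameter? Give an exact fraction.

obs 1: x=6 → posterior Inverse-Gamma(21/10, 21)
obs 2: x=-3 → posterior Inverse-Gamma(13/5, 51/2)
obs 3: x=2 → posterior Inverse-Gamma(31/10, 55/2)
obs 4: x=7/2 → posterior Inverse-Gamma(18/5, 269/8)
obs 5: x=1/2 → posterior Inverse-Gamma(41/10, 135/4)
obs 6: x=-4 → posterior Inverse-Gamma(23/5, 167/4)
obs 7: x=2 → posterior Inverse-Gamma(51/10, 175/4)
obs 8: x=-3 → posterior Inverse-Gamma(28/5, 193/4)
obs 9: x=4 → posterior Inverse-Gamma(61/10, 225/4)
obs 10: x=-5/2 → posterior Inverse-Gamma(33/5, 475/8)
obs 11: x=1/2 → posterior Inverse-Gamma(71/10, 119/2)
obs 12: x=-7/2 → posterior Inverse-Gamma(38/5, 525/8)
obs 13: x=-3/4 → posterior Inverse-Gamma(81/10, 2109/32)
obs 14: x=3/4 → posterior Inverse-Gamma(43/5, 1059/16)

1765/256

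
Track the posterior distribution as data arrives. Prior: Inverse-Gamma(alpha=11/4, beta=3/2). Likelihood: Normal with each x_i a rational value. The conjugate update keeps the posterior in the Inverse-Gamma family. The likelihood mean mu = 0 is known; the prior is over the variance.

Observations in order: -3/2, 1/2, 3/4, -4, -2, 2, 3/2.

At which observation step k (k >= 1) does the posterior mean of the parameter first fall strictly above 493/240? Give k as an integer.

k = 4

obs 1: x=-3/2 → posterior Inverse-Gamma(13/4, 21/8)
obs 2: x=1/2 → posterior Inverse-Gamma(15/4, 11/4)
obs 3: x=3/4 → posterior Inverse-Gamma(17/4, 97/32)
obs 4: x=-4 → posterior Inverse-Gamma(19/4, 353/32)
obs 5: x=-2 → posterior Inverse-Gamma(21/4, 417/32)
obs 6: x=2 → posterior Inverse-Gamma(23/4, 481/32)
obs 7: x=3/2 → posterior Inverse-Gamma(25/4, 517/32)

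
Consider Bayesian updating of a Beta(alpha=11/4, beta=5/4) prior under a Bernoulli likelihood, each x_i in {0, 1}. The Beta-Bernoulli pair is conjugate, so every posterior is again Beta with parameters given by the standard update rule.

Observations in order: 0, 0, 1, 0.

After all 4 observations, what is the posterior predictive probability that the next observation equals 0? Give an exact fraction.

obs 1: x=0 → posterior Beta(11/4, 9/4)
obs 2: x=0 → posterior Beta(11/4, 13/4)
obs 3: x=1 → posterior Beta(15/4, 13/4)
obs 4: x=0 → posterior Beta(15/4, 17/4)

17/32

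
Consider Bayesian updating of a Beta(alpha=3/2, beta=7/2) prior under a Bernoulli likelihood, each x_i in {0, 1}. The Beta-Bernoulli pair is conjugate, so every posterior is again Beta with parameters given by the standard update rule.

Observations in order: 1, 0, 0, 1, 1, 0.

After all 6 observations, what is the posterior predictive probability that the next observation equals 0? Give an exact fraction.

13/22

obs 1: x=1 → posterior Beta(5/2, 7/2)
obs 2: x=0 → posterior Beta(5/2, 9/2)
obs 3: x=0 → posterior Beta(5/2, 11/2)
obs 4: x=1 → posterior Beta(7/2, 11/2)
obs 5: x=1 → posterior Beta(9/2, 11/2)
obs 6: x=0 → posterior Beta(9/2, 13/2)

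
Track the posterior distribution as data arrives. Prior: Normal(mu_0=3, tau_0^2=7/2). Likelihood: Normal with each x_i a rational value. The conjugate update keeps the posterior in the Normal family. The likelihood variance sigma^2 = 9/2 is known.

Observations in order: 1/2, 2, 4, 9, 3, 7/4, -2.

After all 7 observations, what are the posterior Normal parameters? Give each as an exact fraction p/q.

obs 1: x=1/2 → posterior Normal(61/32, 63/32)
obs 2: x=2 → posterior Normal(89/46, 63/46)
obs 3: x=4 → posterior Normal(29/12, 21/20)
obs 4: x=9 → posterior Normal(271/74, 63/74)
obs 5: x=3 → posterior Normal(313/88, 63/88)
obs 6: x=7/4 → posterior Normal(225/68, 21/34)
obs 7: x=-2 → posterior Normal(619/232, 63/116)

mu_0=619/232, tau_0^2=63/116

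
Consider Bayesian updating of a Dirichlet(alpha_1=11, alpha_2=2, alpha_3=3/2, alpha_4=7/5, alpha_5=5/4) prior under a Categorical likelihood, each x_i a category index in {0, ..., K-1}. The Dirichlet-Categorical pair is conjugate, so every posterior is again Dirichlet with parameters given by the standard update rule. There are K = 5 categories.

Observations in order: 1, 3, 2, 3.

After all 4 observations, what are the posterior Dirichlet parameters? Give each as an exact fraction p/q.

alpha_1=11, alpha_2=3, alpha_3=5/2, alpha_4=17/5, alpha_5=5/4

obs 1: x=1 → posterior Dirichlet(11, 3, 3/2, 7/5, 5/4)
obs 2: x=3 → posterior Dirichlet(11, 3, 3/2, 12/5, 5/4)
obs 3: x=2 → posterior Dirichlet(11, 3, 5/2, 12/5, 5/4)
obs 4: x=3 → posterior Dirichlet(11, 3, 5/2, 17/5, 5/4)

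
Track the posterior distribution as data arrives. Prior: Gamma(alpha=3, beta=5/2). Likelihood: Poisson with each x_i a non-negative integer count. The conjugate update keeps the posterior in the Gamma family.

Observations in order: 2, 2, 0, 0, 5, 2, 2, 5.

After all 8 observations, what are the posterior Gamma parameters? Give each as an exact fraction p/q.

alpha=21, beta=21/2

obs 1: x=2 → posterior Gamma(5, 7/2)
obs 2: x=2 → posterior Gamma(7, 9/2)
obs 3: x=0 → posterior Gamma(7, 11/2)
obs 4: x=0 → posterior Gamma(7, 13/2)
obs 5: x=5 → posterior Gamma(12, 15/2)
obs 6: x=2 → posterior Gamma(14, 17/2)
obs 7: x=2 → posterior Gamma(16, 19/2)
obs 8: x=5 → posterior Gamma(21, 21/2)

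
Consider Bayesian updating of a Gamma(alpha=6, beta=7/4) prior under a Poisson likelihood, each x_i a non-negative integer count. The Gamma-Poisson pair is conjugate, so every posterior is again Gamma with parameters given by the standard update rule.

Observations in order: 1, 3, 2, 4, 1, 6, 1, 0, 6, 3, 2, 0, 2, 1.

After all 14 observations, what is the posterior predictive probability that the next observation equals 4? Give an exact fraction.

6146977939721862526306222816222786372849277247394956856065657763446228948480/49561188616996901345349189252156955439051753759670367683995836545268981893289

obs 1: x=1 → posterior Gamma(7, 11/4)
obs 2: x=3 → posterior Gamma(10, 15/4)
obs 3: x=2 → posterior Gamma(12, 19/4)
obs 4: x=4 → posterior Gamma(16, 23/4)
obs 5: x=1 → posterior Gamma(17, 27/4)
obs 6: x=6 → posterior Gamma(23, 31/4)
obs 7: x=1 → posterior Gamma(24, 35/4)
obs 8: x=0 → posterior Gamma(24, 39/4)
obs 9: x=6 → posterior Gamma(30, 43/4)
obs 10: x=3 → posterior Gamma(33, 47/4)
obs 11: x=2 → posterior Gamma(35, 51/4)
obs 12: x=0 → posterior Gamma(35, 55/4)
obs 13: x=2 → posterior Gamma(37, 59/4)
obs 14: x=1 → posterior Gamma(38, 63/4)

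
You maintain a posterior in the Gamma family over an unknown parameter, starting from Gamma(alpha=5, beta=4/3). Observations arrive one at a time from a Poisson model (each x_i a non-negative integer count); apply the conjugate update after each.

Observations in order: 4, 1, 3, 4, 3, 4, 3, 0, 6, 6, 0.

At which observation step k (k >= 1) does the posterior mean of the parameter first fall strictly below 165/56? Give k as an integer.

k = 8

obs 1: x=4 → posterior Gamma(9, 7/3)
obs 2: x=1 → posterior Gamma(10, 10/3)
obs 3: x=3 → posterior Gamma(13, 13/3)
obs 4: x=4 → posterior Gamma(17, 16/3)
obs 5: x=3 → posterior Gamma(20, 19/3)
obs 6: x=4 → posterior Gamma(24, 22/3)
obs 7: x=3 → posterior Gamma(27, 25/3)
obs 8: x=0 → posterior Gamma(27, 28/3)
obs 9: x=6 → posterior Gamma(33, 31/3)
obs 10: x=6 → posterior Gamma(39, 34/3)
obs 11: x=0 → posterior Gamma(39, 37/3)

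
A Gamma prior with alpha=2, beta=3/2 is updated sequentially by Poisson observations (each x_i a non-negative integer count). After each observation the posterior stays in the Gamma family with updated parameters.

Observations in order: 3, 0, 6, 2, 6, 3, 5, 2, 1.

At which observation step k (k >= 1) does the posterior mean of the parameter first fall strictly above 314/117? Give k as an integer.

obs 1: x=3 → posterior Gamma(5, 5/2)
obs 2: x=0 → posterior Gamma(5, 7/2)
obs 3: x=6 → posterior Gamma(11, 9/2)
obs 4: x=2 → posterior Gamma(13, 11/2)
obs 5: x=6 → posterior Gamma(19, 13/2)
obs 6: x=3 → posterior Gamma(22, 15/2)
obs 7: x=5 → posterior Gamma(27, 17/2)
obs 8: x=2 → posterior Gamma(29, 19/2)
obs 9: x=1 → posterior Gamma(30, 21/2)

k = 5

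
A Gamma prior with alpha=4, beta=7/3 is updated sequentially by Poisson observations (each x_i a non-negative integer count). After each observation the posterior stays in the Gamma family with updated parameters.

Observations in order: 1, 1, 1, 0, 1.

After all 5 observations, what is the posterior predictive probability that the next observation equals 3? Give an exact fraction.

obs 1: x=1 → posterior Gamma(5, 10/3)
obs 2: x=1 → posterior Gamma(6, 13/3)
obs 3: x=1 → posterior Gamma(7, 16/3)
obs 4: x=0 → posterior Gamma(7, 19/3)
obs 5: x=1 → posterior Gamma(8, 22/3)

35559566051328/476837158203125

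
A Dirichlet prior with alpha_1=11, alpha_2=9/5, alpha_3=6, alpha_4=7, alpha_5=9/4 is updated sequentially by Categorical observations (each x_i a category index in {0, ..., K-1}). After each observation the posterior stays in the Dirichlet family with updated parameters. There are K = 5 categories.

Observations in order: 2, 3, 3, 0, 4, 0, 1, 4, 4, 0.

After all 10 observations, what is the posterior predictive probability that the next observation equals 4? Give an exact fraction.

obs 1: x=2 → posterior Dirichlet(11, 9/5, 7, 7, 9/4)
obs 2: x=3 → posterior Dirichlet(11, 9/5, 7, 8, 9/4)
obs 3: x=3 → posterior Dirichlet(11, 9/5, 7, 9, 9/4)
obs 4: x=0 → posterior Dirichlet(12, 9/5, 7, 9, 9/4)
obs 5: x=4 → posterior Dirichlet(12, 9/5, 7, 9, 13/4)
obs 6: x=0 → posterior Dirichlet(13, 9/5, 7, 9, 13/4)
obs 7: x=1 → posterior Dirichlet(13, 14/5, 7, 9, 13/4)
obs 8: x=4 → posterior Dirichlet(13, 14/5, 7, 9, 17/4)
obs 9: x=4 → posterior Dirichlet(13, 14/5, 7, 9, 21/4)
obs 10: x=0 → posterior Dirichlet(14, 14/5, 7, 9, 21/4)

105/761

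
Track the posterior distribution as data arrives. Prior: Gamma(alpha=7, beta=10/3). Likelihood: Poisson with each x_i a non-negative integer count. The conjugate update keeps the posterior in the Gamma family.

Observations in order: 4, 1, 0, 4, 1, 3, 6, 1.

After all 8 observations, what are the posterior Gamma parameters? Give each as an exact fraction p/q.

obs 1: x=4 → posterior Gamma(11, 13/3)
obs 2: x=1 → posterior Gamma(12, 16/3)
obs 3: x=0 → posterior Gamma(12, 19/3)
obs 4: x=4 → posterior Gamma(16, 22/3)
obs 5: x=1 → posterior Gamma(17, 25/3)
obs 6: x=3 → posterior Gamma(20, 28/3)
obs 7: x=6 → posterior Gamma(26, 31/3)
obs 8: x=1 → posterior Gamma(27, 34/3)

alpha=27, beta=34/3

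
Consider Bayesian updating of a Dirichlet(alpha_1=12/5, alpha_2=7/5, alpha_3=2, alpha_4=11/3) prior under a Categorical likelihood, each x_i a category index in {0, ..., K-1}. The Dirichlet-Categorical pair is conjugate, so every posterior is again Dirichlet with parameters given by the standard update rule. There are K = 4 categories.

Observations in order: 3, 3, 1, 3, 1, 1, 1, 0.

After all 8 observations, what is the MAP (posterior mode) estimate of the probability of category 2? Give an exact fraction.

obs 1: x=3 → posterior Dirichlet(12/5, 7/5, 2, 14/3)
obs 2: x=3 → posterior Dirichlet(12/5, 7/5, 2, 17/3)
obs 3: x=1 → posterior Dirichlet(12/5, 12/5, 2, 17/3)
obs 4: x=3 → posterior Dirichlet(12/5, 12/5, 2, 20/3)
obs 5: x=1 → posterior Dirichlet(12/5, 17/5, 2, 20/3)
obs 6: x=1 → posterior Dirichlet(12/5, 22/5, 2, 20/3)
obs 7: x=1 → posterior Dirichlet(12/5, 27/5, 2, 20/3)
obs 8: x=0 → posterior Dirichlet(17/5, 27/5, 2, 20/3)

15/202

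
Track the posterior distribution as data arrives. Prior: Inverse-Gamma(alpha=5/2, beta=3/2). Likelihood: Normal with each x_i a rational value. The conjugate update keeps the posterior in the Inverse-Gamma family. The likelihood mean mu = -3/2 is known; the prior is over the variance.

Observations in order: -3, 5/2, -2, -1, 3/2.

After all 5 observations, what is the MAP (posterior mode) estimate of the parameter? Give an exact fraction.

obs 1: x=-3 → posterior Inverse-Gamma(3, 21/8)
obs 2: x=5/2 → posterior Inverse-Gamma(7/2, 85/8)
obs 3: x=-2 → posterior Inverse-Gamma(4, 43/4)
obs 4: x=-1 → posterior Inverse-Gamma(9/2, 87/8)
obs 5: x=3/2 → posterior Inverse-Gamma(5, 123/8)

41/16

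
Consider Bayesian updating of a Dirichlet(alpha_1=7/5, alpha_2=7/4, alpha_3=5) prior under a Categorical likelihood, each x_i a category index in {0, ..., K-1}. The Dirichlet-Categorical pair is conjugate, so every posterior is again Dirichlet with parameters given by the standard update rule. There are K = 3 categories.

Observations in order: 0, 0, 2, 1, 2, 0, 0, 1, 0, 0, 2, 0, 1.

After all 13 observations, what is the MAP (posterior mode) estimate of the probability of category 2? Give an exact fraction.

obs 1: x=0 → posterior Dirichlet(12/5, 7/4, 5)
obs 2: x=0 → posterior Dirichlet(17/5, 7/4, 5)
obs 3: x=2 → posterior Dirichlet(17/5, 7/4, 6)
obs 4: x=1 → posterior Dirichlet(17/5, 11/4, 6)
obs 5: x=2 → posterior Dirichlet(17/5, 11/4, 7)
obs 6: x=0 → posterior Dirichlet(22/5, 11/4, 7)
obs 7: x=0 → posterior Dirichlet(27/5, 11/4, 7)
obs 8: x=1 → posterior Dirichlet(27/5, 15/4, 7)
obs 9: x=0 → posterior Dirichlet(32/5, 15/4, 7)
obs 10: x=0 → posterior Dirichlet(37/5, 15/4, 7)
obs 11: x=2 → posterior Dirichlet(37/5, 15/4, 8)
obs 12: x=0 → posterior Dirichlet(42/5, 15/4, 8)
obs 13: x=1 → posterior Dirichlet(42/5, 19/4, 8)

140/363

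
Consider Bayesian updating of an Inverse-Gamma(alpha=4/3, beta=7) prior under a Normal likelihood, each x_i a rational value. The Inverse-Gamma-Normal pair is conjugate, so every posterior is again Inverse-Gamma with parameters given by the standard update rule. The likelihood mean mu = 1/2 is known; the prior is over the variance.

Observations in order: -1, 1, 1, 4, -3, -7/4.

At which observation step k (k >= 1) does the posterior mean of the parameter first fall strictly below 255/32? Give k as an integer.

k = 2

obs 1: x=-1 → posterior Inverse-Gamma(11/6, 65/8)
obs 2: x=1 → posterior Inverse-Gamma(7/3, 33/4)
obs 3: x=1 → posterior Inverse-Gamma(17/6, 67/8)
obs 4: x=4 → posterior Inverse-Gamma(10/3, 29/2)
obs 5: x=-3 → posterior Inverse-Gamma(23/6, 165/8)
obs 6: x=-7/4 → posterior Inverse-Gamma(13/3, 741/32)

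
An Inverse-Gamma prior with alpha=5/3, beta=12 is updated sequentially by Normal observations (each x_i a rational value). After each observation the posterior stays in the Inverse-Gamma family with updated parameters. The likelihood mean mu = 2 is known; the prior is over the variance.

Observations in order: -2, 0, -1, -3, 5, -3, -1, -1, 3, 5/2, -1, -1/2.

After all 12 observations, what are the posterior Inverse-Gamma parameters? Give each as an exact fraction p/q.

alpha=23/3, beta=293/4

obs 1: x=-2 → posterior Inverse-Gamma(13/6, 20)
obs 2: x=0 → posterior Inverse-Gamma(8/3, 22)
obs 3: x=-1 → posterior Inverse-Gamma(19/6, 53/2)
obs 4: x=-3 → posterior Inverse-Gamma(11/3, 39)
obs 5: x=5 → posterior Inverse-Gamma(25/6, 87/2)
obs 6: x=-3 → posterior Inverse-Gamma(14/3, 56)
obs 7: x=-1 → posterior Inverse-Gamma(31/6, 121/2)
obs 8: x=-1 → posterior Inverse-Gamma(17/3, 65)
obs 9: x=3 → posterior Inverse-Gamma(37/6, 131/2)
obs 10: x=5/2 → posterior Inverse-Gamma(20/3, 525/8)
obs 11: x=-1 → posterior Inverse-Gamma(43/6, 561/8)
obs 12: x=-1/2 → posterior Inverse-Gamma(23/3, 293/4)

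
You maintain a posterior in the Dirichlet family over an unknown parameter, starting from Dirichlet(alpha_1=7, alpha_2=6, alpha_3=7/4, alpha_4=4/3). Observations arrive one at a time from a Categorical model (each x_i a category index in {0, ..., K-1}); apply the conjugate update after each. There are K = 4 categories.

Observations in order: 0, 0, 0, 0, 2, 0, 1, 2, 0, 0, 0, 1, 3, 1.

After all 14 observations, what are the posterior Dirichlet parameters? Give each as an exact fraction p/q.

obs 1: x=0 → posterior Dirichlet(8, 6, 7/4, 4/3)
obs 2: x=0 → posterior Dirichlet(9, 6, 7/4, 4/3)
obs 3: x=0 → posterior Dirichlet(10, 6, 7/4, 4/3)
obs 4: x=0 → posterior Dirichlet(11, 6, 7/4, 4/3)
obs 5: x=2 → posterior Dirichlet(11, 6, 11/4, 4/3)
obs 6: x=0 → posterior Dirichlet(12, 6, 11/4, 4/3)
obs 7: x=1 → posterior Dirichlet(12, 7, 11/4, 4/3)
obs 8: x=2 → posterior Dirichlet(12, 7, 15/4, 4/3)
obs 9: x=0 → posterior Dirichlet(13, 7, 15/4, 4/3)
obs 10: x=0 → posterior Dirichlet(14, 7, 15/4, 4/3)
obs 11: x=0 → posterior Dirichlet(15, 7, 15/4, 4/3)
obs 12: x=1 → posterior Dirichlet(15, 8, 15/4, 4/3)
obs 13: x=3 → posterior Dirichlet(15, 8, 15/4, 7/3)
obs 14: x=1 → posterior Dirichlet(15, 9, 15/4, 7/3)

alpha_1=15, alpha_2=9, alpha_3=15/4, alpha_4=7/3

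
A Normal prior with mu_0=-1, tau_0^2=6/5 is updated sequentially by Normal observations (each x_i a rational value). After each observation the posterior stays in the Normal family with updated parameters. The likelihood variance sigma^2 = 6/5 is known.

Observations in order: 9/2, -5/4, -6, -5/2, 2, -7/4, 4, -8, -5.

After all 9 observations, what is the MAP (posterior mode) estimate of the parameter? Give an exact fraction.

-3/2

obs 1: x=9/2 → posterior Normal(7/4, 3/5)
obs 2: x=-5/4 → posterior Normal(3/4, 2/5)
obs 3: x=-6 → posterior Normal(-15/16, 3/10)
obs 4: x=-5/2 → posterior Normal(-5/4, 6/25)
obs 5: x=2 → posterior Normal(-17/24, 1/5)
obs 6: x=-7/4 → posterior Normal(-6/7, 6/35)
obs 7: x=4 → posterior Normal(-1/4, 3/20)
obs 8: x=-8 → posterior Normal(-10/9, 2/15)
obs 9: x=-5 → posterior Normal(-3/2, 3/25)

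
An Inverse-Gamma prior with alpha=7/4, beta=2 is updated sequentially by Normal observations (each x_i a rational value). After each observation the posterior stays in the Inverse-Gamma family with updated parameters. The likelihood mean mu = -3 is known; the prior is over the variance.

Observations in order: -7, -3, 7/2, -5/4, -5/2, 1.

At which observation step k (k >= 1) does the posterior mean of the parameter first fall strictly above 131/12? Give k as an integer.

obs 1: x=-7 → posterior Inverse-Gamma(9/4, 10)
obs 2: x=-3 → posterior Inverse-Gamma(11/4, 10)
obs 3: x=7/2 → posterior Inverse-Gamma(13/4, 249/8)
obs 4: x=-5/4 → posterior Inverse-Gamma(15/4, 1045/32)
obs 5: x=-5/2 → posterior Inverse-Gamma(17/4, 1049/32)
obs 6: x=1 → posterior Inverse-Gamma(19/4, 1305/32)

k = 3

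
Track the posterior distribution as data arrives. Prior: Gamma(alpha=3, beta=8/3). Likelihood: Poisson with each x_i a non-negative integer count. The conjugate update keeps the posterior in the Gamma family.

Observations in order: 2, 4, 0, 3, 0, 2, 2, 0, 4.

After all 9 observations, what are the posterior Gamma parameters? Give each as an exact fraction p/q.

obs 1: x=2 → posterior Gamma(5, 11/3)
obs 2: x=4 → posterior Gamma(9, 14/3)
obs 3: x=0 → posterior Gamma(9, 17/3)
obs 4: x=3 → posterior Gamma(12, 20/3)
obs 5: x=0 → posterior Gamma(12, 23/3)
obs 6: x=2 → posterior Gamma(14, 26/3)
obs 7: x=2 → posterior Gamma(16, 29/3)
obs 8: x=0 → posterior Gamma(16, 32/3)
obs 9: x=4 → posterior Gamma(20, 35/3)

alpha=20, beta=35/3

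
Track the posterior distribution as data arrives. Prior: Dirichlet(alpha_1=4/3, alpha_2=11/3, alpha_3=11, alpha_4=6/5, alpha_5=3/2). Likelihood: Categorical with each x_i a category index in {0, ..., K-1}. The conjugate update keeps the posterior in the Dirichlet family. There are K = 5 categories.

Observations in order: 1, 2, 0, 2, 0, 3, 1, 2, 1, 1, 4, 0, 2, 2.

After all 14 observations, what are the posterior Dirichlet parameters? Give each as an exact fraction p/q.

obs 1: x=1 → posterior Dirichlet(4/3, 14/3, 11, 6/5, 3/2)
obs 2: x=2 → posterior Dirichlet(4/3, 14/3, 12, 6/5, 3/2)
obs 3: x=0 → posterior Dirichlet(7/3, 14/3, 12, 6/5, 3/2)
obs 4: x=2 → posterior Dirichlet(7/3, 14/3, 13, 6/5, 3/2)
obs 5: x=0 → posterior Dirichlet(10/3, 14/3, 13, 6/5, 3/2)
obs 6: x=3 → posterior Dirichlet(10/3, 14/3, 13, 11/5, 3/2)
obs 7: x=1 → posterior Dirichlet(10/3, 17/3, 13, 11/5, 3/2)
obs 8: x=2 → posterior Dirichlet(10/3, 17/3, 14, 11/5, 3/2)
obs 9: x=1 → posterior Dirichlet(10/3, 20/3, 14, 11/5, 3/2)
obs 10: x=1 → posterior Dirichlet(10/3, 23/3, 14, 11/5, 3/2)
obs 11: x=4 → posterior Dirichlet(10/3, 23/3, 14, 11/5, 5/2)
obs 12: x=0 → posterior Dirichlet(13/3, 23/3, 14, 11/5, 5/2)
obs 13: x=2 → posterior Dirichlet(13/3, 23/3, 15, 11/5, 5/2)
obs 14: x=2 → posterior Dirichlet(13/3, 23/3, 16, 11/5, 5/2)

alpha_1=13/3, alpha_2=23/3, alpha_3=16, alpha_4=11/5, alpha_5=5/2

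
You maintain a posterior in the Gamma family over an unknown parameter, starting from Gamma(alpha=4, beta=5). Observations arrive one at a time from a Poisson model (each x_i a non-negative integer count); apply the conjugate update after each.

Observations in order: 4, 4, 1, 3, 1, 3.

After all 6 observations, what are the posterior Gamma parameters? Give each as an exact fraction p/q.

obs 1: x=4 → posterior Gamma(8, 6)
obs 2: x=4 → posterior Gamma(12, 7)
obs 3: x=1 → posterior Gamma(13, 8)
obs 4: x=3 → posterior Gamma(16, 9)
obs 5: x=1 → posterior Gamma(17, 10)
obs 6: x=3 → posterior Gamma(20, 11)

alpha=20, beta=11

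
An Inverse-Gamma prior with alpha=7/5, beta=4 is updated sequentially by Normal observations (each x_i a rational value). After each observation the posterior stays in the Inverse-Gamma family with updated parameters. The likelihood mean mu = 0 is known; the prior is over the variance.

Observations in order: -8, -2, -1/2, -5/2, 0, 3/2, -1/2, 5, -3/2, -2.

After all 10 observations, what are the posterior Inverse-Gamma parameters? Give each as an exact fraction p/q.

obs 1: x=-8 → posterior Inverse-Gamma(19/10, 36)
obs 2: x=-2 → posterior Inverse-Gamma(12/5, 38)
obs 3: x=-1/2 → posterior Inverse-Gamma(29/10, 305/8)
obs 4: x=-5/2 → posterior Inverse-Gamma(17/5, 165/4)
obs 5: x=0 → posterior Inverse-Gamma(39/10, 165/4)
obs 6: x=3/2 → posterior Inverse-Gamma(22/5, 339/8)
obs 7: x=-1/2 → posterior Inverse-Gamma(49/10, 85/2)
obs 8: x=5 → posterior Inverse-Gamma(27/5, 55)
obs 9: x=-3/2 → posterior Inverse-Gamma(59/10, 449/8)
obs 10: x=-2 → posterior Inverse-Gamma(32/5, 465/8)

alpha=32/5, beta=465/8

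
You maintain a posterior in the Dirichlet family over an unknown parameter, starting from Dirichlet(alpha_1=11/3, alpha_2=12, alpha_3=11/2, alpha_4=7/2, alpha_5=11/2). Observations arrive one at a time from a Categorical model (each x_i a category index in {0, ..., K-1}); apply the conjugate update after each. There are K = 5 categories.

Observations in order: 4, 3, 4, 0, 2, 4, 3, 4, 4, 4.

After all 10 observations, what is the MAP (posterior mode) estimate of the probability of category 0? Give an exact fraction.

22/211

obs 1: x=4 → posterior Dirichlet(11/3, 12, 11/2, 7/2, 13/2)
obs 2: x=3 → posterior Dirichlet(11/3, 12, 11/2, 9/2, 13/2)
obs 3: x=4 → posterior Dirichlet(11/3, 12, 11/2, 9/2, 15/2)
obs 4: x=0 → posterior Dirichlet(14/3, 12, 11/2, 9/2, 15/2)
obs 5: x=2 → posterior Dirichlet(14/3, 12, 13/2, 9/2, 15/2)
obs 6: x=4 → posterior Dirichlet(14/3, 12, 13/2, 9/2, 17/2)
obs 7: x=3 → posterior Dirichlet(14/3, 12, 13/2, 11/2, 17/2)
obs 8: x=4 → posterior Dirichlet(14/3, 12, 13/2, 11/2, 19/2)
obs 9: x=4 → posterior Dirichlet(14/3, 12, 13/2, 11/2, 21/2)
obs 10: x=4 → posterior Dirichlet(14/3, 12, 13/2, 11/2, 23/2)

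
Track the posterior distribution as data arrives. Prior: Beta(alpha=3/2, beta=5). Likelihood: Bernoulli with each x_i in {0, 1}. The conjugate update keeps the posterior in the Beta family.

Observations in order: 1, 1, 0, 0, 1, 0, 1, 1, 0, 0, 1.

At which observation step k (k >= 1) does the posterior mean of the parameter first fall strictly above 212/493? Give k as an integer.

k = 8

obs 1: x=1 → posterior Beta(5/2, 5)
obs 2: x=1 → posterior Beta(7/2, 5)
obs 3: x=0 → posterior Beta(7/2, 6)
obs 4: x=0 → posterior Beta(7/2, 7)
obs 5: x=1 → posterior Beta(9/2, 7)
obs 6: x=0 → posterior Beta(9/2, 8)
obs 7: x=1 → posterior Beta(11/2, 8)
obs 8: x=1 → posterior Beta(13/2, 8)
obs 9: x=0 → posterior Beta(13/2, 9)
obs 10: x=0 → posterior Beta(13/2, 10)
obs 11: x=1 → posterior Beta(15/2, 10)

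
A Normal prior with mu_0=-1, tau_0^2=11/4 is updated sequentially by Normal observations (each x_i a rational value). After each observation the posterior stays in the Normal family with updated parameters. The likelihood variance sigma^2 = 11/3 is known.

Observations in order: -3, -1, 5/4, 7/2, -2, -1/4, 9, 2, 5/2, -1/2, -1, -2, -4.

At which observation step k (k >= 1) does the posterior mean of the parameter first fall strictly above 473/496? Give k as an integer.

k = 9

obs 1: x=-3 → posterior Normal(-13/7, 11/7)
obs 2: x=-1 → posterior Normal(-8/5, 11/10)
obs 3: x=5/4 → posterior Normal(-49/52, 11/13)
obs 4: x=7/2 → posterior Normal(-7/64, 11/16)
obs 5: x=-2 → posterior Normal(-31/76, 11/19)
obs 6: x=-1/4 → posterior Normal(-17/44, 1/2)
obs 7: x=9 → posterior Normal(37/50, 11/25)
obs 8: x=2 → posterior Normal(7/8, 11/28)
obs 9: x=5/2 → posterior Normal(32/31, 11/31)
obs 10: x=-1/2 → posterior Normal(61/68, 11/34)
obs 11: x=-1 → posterior Normal(55/74, 11/37)
obs 12: x=-2 → posterior Normal(43/80, 11/40)
obs 13: x=-4 → posterior Normal(19/86, 11/43)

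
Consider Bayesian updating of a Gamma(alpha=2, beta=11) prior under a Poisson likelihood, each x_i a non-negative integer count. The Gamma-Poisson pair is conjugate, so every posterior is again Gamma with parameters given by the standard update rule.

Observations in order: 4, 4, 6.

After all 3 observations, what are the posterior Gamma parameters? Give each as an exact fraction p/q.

alpha=16, beta=14

obs 1: x=4 → posterior Gamma(6, 12)
obs 2: x=4 → posterior Gamma(10, 13)
obs 3: x=6 → posterior Gamma(16, 14)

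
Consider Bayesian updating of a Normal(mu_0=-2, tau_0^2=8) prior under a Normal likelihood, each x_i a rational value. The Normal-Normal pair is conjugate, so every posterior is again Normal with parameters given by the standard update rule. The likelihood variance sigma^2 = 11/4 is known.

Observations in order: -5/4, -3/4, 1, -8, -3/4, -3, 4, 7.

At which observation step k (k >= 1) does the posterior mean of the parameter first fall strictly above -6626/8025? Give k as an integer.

k = 3

obs 1: x=-5/4 → posterior Normal(-62/43, 88/43)
obs 2: x=-3/4 → posterior Normal(-86/75, 88/75)
obs 3: x=1 → posterior Normal(-54/107, 88/107)
obs 4: x=-8 → posterior Normal(-310/139, 88/139)
obs 5: x=-3/4 → posterior Normal(-334/171, 88/171)
obs 6: x=-3 → posterior Normal(-430/203, 88/203)
obs 7: x=4 → posterior Normal(-302/235, 88/235)
obs 8: x=7 → posterior Normal(-26/89, 88/267)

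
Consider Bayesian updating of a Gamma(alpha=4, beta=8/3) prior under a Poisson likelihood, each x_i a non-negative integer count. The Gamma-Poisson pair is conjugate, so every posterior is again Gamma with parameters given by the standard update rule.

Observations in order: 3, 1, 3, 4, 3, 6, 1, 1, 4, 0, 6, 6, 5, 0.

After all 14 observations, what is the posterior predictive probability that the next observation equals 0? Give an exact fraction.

71054273576010018587112426757812500000000000000000000000000000000000000000000000/1098919478132579570120466905162052483833334185189707519879903635167697894494553437

obs 1: x=3 → posterior Gamma(7, 11/3)
obs 2: x=1 → posterior Gamma(8, 14/3)
obs 3: x=3 → posterior Gamma(11, 17/3)
obs 4: x=4 → posterior Gamma(15, 20/3)
obs 5: x=3 → posterior Gamma(18, 23/3)
obs 6: x=6 → posterior Gamma(24, 26/3)
obs 7: x=1 → posterior Gamma(25, 29/3)
obs 8: x=1 → posterior Gamma(26, 32/3)
obs 9: x=4 → posterior Gamma(30, 35/3)
obs 10: x=0 → posterior Gamma(30, 38/3)
obs 11: x=6 → posterior Gamma(36, 41/3)
obs 12: x=6 → posterior Gamma(42, 44/3)
obs 13: x=5 → posterior Gamma(47, 47/3)
obs 14: x=0 → posterior Gamma(47, 50/3)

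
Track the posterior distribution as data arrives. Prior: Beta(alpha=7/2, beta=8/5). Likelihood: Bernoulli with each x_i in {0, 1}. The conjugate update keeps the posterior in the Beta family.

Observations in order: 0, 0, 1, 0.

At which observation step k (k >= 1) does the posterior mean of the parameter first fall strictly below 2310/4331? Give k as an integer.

k = 2

obs 1: x=0 → posterior Beta(7/2, 13/5)
obs 2: x=0 → posterior Beta(7/2, 18/5)
obs 3: x=1 → posterior Beta(9/2, 18/5)
obs 4: x=0 → posterior Beta(9/2, 23/5)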